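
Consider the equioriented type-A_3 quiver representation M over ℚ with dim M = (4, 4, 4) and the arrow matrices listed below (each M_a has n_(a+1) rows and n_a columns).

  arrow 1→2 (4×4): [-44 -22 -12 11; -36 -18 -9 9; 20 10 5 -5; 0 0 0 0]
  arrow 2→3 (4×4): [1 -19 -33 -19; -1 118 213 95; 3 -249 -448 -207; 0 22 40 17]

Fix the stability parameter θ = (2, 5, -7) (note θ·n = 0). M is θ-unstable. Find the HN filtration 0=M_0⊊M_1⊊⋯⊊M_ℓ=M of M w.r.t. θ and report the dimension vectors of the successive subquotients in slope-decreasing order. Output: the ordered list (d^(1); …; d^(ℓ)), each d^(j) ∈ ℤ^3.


Barcode: M ≅ I[1,1]^2, I[1,3]^2, I[2,3]^2. HN layers by μ_θ (3 steps, strictly decreasing):
  μ^(1)=2; μ^(2)=0; μ^(3)=-1

((2, 0, 0); (2, 2, 2); (0, 2, 2))


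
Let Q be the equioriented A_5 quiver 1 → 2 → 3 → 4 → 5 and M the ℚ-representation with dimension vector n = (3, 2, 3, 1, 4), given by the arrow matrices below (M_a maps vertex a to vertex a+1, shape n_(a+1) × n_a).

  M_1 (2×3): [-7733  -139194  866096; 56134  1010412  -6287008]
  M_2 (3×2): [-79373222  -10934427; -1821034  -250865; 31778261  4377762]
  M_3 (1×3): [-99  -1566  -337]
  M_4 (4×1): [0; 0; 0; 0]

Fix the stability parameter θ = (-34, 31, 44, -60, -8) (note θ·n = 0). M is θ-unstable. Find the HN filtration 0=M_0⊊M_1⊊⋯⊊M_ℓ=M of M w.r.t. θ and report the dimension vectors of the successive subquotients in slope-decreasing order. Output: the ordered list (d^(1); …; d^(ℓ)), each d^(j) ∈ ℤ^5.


Barcode: M ≅ I[1,1]^2, I[1,4], I[2,3], I[3,3], I[5,5]^4. HN layers by μ_θ (5 steps, strictly decreasing):
  μ^(1)=44; μ^(2)=31; μ^(3)=5; μ^(4)=-8; μ^(5)=-34

((0, 0, 2, 0, 0); (0, 1, 0, 0, 0); (0, 1, 1, 1, 0); (0, 0, 0, 0, 4); (3, 0, 0, 0, 0))


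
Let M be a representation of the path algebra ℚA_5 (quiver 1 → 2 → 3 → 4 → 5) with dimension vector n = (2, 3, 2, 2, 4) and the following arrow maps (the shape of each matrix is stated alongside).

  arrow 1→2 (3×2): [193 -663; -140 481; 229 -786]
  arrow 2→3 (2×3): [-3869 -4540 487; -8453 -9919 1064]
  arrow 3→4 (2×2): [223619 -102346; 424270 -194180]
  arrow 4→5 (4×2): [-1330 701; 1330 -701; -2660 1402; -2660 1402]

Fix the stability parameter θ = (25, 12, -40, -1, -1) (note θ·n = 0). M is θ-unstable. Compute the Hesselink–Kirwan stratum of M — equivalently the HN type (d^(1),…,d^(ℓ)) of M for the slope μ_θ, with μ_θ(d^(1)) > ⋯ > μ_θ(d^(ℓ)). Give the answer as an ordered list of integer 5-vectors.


Barcode: M ≅ I[1,3], I[1,4], I[2,2], I[4,5], I[5,5]^3. HN layers by μ_θ (2 steps, strictly decreasing):
  μ^(1)=12; μ^(2)=-1

((0, 1, 0, 0, 0); (2, 2, 2, 2, 4))


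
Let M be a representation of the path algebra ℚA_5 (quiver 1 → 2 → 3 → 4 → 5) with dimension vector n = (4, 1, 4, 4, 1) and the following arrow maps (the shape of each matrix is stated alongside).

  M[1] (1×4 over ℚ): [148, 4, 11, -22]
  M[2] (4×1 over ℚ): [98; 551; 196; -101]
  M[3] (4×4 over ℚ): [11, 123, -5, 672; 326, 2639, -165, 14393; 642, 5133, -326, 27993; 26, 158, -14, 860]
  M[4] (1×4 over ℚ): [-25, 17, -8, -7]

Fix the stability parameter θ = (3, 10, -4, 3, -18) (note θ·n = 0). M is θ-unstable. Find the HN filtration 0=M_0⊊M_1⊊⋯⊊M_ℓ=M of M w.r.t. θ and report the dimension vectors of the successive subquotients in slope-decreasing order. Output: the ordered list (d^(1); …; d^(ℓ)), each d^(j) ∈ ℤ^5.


Interval decomposition of M: I[1,1]^3, I[1,5], I[3,3], I[3,4]^2, I[4,4].
HN type (ℓ=3): μ^(1)=3; μ^(2)=-6/5; μ^(3)=-4

((3, 0, 0, 3, 0); (1, 1, 1, 1, 1); (0, 0, 3, 0, 0))


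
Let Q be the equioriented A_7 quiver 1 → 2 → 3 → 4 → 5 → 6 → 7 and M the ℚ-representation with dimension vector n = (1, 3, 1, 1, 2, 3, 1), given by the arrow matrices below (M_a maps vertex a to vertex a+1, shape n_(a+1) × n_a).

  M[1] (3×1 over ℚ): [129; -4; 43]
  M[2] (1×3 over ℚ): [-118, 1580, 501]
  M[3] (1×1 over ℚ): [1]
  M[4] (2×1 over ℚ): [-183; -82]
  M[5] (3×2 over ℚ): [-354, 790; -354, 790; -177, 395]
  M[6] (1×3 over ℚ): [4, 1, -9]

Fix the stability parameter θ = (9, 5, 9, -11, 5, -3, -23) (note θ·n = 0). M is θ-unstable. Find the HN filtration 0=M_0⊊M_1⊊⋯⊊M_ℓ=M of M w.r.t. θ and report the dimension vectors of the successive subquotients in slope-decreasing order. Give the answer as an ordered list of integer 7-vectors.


Barcode: M ≅ I[1,7], I[2,2]^2, I[5,5], I[6,6]^2. HN layers by μ_θ (3 steps, strictly decreasing):
  μ^(1)=5; μ^(2)=-9/7; μ^(3)=-3

((0, 2, 0, 0, 1, 0, 0); (1, 1, 1, 1, 1, 1, 1); (0, 0, 0, 0, 0, 2, 0))


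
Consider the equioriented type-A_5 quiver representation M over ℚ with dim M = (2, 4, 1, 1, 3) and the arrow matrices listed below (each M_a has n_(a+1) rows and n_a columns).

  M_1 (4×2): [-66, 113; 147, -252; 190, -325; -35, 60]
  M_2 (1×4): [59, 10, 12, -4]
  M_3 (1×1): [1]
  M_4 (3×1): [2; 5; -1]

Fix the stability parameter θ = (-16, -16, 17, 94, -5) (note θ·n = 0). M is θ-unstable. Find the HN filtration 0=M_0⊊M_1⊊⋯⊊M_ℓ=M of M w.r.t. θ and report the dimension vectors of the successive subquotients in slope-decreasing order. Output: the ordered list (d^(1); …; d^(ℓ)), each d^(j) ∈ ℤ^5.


Interval decomposition of M: I[1,2], I[1,5], I[2,2]^2, I[5,5]^2.
HN type (ℓ=4): μ^(1)=89/2; μ^(2)=17; μ^(3)=-5; μ^(4)=-16

((0, 0, 0, 1, 1); (0, 0, 1, 0, 0); (0, 0, 0, 0, 2); (2, 4, 0, 0, 0))


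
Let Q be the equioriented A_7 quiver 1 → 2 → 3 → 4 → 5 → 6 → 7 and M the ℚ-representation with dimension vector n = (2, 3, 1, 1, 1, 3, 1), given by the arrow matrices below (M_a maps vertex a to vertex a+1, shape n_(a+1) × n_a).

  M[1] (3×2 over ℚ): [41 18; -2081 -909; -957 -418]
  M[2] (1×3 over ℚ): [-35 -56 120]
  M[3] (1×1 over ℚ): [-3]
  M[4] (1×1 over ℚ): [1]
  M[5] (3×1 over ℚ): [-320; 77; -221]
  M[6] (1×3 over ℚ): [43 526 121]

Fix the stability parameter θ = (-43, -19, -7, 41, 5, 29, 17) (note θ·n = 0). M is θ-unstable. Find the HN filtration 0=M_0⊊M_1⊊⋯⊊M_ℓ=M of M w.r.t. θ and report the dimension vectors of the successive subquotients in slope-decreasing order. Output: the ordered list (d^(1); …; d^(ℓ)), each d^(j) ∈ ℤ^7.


Interval decomposition of M: I[1,2], I[1,7], I[2,2], I[6,6]^2.
HN type (ℓ=5): μ^(1)=29; μ^(2)=23; μ^(3)=-7; μ^(4)=-19; μ^(5)=-43

((0, 0, 0, 0, 0, 2, 0); (0, 0, 0, 1, 1, 1, 1); (0, 0, 1, 0, 0, 0, 0); (0, 3, 0, 0, 0, 0, 0); (2, 0, 0, 0, 0, 0, 0))


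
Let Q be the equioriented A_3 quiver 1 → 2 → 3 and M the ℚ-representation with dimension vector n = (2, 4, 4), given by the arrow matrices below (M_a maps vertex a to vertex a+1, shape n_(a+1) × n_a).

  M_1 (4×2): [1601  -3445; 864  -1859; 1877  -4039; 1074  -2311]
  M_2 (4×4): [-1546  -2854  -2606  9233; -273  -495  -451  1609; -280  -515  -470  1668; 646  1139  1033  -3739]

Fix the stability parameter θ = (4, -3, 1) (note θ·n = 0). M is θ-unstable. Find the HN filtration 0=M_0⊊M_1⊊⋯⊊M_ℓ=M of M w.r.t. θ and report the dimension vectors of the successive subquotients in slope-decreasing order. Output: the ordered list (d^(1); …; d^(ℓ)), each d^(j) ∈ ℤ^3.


Interval decomposition of M: I[1,3]^2, I[2,3]^2.
HN type (ℓ=3): μ^(1)=1; μ^(2)=1/2; μ^(3)=-3

((0, 0, 4); (2, 2, 0); (0, 2, 0))


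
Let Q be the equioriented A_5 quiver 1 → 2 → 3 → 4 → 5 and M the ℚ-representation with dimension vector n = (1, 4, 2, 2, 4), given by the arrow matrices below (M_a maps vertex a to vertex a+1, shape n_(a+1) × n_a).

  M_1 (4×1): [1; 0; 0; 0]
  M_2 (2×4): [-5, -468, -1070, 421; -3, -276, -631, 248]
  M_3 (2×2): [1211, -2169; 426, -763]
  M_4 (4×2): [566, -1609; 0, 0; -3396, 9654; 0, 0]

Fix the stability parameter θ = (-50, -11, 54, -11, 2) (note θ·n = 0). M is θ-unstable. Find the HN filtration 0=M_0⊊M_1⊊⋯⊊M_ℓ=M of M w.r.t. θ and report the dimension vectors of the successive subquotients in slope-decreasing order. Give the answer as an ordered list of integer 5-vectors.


Via rank(M_{q-1}∘⋯∘M_p): M ≅ I[1,5], I[2,2]^2, I[2,4], I[5,5]^3.
μ_θ-semistable layers: μ^(1)=43/2; μ^(2)=15; μ^(3)=2; μ^(4)=-11; μ^(5)=-50

((0, 0, 1, 1, 0); (0, 0, 1, 1, 1); (0, 0, 0, 0, 3); (0, 4, 0, 0, 0); (1, 0, 0, 0, 0))


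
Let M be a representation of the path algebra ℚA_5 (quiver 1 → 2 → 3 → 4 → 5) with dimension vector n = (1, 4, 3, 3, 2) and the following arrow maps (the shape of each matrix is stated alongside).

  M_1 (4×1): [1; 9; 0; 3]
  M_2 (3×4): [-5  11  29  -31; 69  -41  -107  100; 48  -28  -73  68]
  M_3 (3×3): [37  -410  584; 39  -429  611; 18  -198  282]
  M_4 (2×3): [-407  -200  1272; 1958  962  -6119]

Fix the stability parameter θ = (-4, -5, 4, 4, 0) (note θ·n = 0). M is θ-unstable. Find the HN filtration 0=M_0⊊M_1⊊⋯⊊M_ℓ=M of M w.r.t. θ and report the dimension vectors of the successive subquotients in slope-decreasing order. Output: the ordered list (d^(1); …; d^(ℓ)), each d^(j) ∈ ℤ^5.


Interval decomposition of M: I[1,5], I[2,2], I[2,3], I[2,4], I[4,5].
HN type (ℓ=5): μ^(1)=4; μ^(2)=8/3; μ^(3)=2; μ^(4)=-9/2; μ^(5)=-5

((0, 0, 2, 1, 0); (0, 0, 1, 1, 1); (0, 0, 0, 1, 1); (1, 1, 0, 0, 0); (0, 3, 0, 0, 0))


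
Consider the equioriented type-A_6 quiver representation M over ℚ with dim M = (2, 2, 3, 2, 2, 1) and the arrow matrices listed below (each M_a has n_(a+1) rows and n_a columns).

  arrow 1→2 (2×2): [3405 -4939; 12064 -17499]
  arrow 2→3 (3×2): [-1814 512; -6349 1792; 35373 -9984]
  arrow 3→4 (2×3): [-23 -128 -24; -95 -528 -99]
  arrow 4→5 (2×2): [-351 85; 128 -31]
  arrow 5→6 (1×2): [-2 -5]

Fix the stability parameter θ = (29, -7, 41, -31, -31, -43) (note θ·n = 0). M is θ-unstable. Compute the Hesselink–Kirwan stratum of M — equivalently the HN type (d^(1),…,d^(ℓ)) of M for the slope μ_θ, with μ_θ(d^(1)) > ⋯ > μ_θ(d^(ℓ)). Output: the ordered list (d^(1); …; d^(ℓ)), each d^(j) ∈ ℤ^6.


Interval decomposition of M: I[1,2], I[1,6], I[3,3], I[3,5].
HN type (ℓ=3): μ^(1)=41; μ^(2)=11; μ^(3)=-7

((0, 0, 1, 0, 0, 0); (1, 1, 0, 0, 0, 0); (1, 1, 2, 2, 2, 1))


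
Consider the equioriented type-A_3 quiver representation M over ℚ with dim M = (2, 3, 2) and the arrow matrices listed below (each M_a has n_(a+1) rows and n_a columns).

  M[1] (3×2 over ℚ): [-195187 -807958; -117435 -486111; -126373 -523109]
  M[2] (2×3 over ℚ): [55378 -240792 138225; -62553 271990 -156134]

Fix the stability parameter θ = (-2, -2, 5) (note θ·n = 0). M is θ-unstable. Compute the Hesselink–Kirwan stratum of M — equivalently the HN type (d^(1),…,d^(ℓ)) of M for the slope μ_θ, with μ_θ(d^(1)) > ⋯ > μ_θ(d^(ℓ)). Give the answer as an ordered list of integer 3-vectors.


Via rank(M_{q-1}∘⋯∘M_p): M ≅ I[1,3]^2, I[2,2].
μ_θ-semistable layers: μ^(1)=5; μ^(2)=-2

((0, 0, 2); (2, 3, 0))


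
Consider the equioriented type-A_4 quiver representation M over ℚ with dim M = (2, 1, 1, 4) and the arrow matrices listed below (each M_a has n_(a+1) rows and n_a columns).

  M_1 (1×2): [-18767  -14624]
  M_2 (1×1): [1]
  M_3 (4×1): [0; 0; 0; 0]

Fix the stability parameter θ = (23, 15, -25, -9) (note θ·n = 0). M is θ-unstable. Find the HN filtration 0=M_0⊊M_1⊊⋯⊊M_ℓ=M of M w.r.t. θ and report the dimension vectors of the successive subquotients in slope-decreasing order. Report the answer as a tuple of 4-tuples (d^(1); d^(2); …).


Interval decomposition of M: I[1,1], I[1,3], I[4,4]^4.
HN type (ℓ=3): μ^(1)=23; μ^(2)=13/3; μ^(3)=-9

((1, 0, 0, 0); (1, 1, 1, 0); (0, 0, 0, 4))


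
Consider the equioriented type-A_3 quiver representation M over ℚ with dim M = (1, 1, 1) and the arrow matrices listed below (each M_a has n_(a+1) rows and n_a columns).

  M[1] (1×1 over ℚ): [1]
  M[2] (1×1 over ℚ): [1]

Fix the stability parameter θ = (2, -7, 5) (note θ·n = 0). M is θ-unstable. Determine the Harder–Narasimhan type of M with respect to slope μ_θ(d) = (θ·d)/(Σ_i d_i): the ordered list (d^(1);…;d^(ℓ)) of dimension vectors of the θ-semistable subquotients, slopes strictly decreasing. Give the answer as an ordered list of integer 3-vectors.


Interval decomposition of M: I[1,3].
HN type (ℓ=2): μ^(1)=5; μ^(2)=-5/2

((0, 0, 1); (1, 1, 0))


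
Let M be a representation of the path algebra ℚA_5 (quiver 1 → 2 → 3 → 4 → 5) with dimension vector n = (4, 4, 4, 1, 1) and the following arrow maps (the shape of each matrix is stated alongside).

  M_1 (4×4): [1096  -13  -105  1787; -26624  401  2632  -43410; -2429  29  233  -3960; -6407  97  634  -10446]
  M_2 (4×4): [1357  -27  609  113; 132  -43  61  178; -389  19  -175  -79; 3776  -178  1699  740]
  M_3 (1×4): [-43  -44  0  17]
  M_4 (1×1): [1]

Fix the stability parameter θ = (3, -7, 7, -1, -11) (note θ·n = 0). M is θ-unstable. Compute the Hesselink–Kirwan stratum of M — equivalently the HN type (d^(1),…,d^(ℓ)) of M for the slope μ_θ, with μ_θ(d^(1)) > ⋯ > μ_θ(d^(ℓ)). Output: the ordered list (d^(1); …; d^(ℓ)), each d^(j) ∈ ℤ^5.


Via rank(M_{q-1}∘⋯∘M_p): M ≅ I[1,3]^3, I[1,5].
μ_θ-semistable layers: μ^(1)=7; μ^(2)=-5/3; μ^(3)=-2

((0, 0, 3, 0, 0); (0, 0, 1, 1, 1); (4, 4, 0, 0, 0))


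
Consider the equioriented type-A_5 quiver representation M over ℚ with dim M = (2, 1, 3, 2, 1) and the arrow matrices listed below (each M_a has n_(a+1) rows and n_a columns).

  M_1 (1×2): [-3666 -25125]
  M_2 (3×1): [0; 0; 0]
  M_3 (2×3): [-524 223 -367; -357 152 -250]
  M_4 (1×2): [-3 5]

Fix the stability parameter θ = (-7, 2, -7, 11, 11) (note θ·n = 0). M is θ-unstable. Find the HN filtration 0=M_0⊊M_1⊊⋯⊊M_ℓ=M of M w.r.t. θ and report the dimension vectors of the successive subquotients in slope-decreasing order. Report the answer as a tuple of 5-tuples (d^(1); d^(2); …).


Barcode: M ≅ I[1,1], I[1,2], I[3,3], I[3,4], I[3,5]. HN layers by μ_θ (3 steps, strictly decreasing):
  μ^(1)=11; μ^(2)=2; μ^(3)=-7

((0, 0, 0, 2, 1); (0, 1, 0, 0, 0); (2, 0, 3, 0, 0))


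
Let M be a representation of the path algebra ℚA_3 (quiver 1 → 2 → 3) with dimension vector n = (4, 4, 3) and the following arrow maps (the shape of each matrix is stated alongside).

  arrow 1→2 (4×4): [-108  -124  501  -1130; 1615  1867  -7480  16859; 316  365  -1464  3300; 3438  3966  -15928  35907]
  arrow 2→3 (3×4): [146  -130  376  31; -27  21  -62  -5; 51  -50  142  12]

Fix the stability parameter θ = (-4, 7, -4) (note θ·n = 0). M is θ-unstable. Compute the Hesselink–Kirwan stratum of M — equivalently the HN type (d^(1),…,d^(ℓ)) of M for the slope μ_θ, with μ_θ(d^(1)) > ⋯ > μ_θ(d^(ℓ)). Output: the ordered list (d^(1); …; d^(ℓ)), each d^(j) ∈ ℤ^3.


Interval decomposition of M: I[1,2], I[1,3]^3.
HN type (ℓ=3): μ^(1)=7; μ^(2)=3/2; μ^(3)=-4

((0, 1, 0); (0, 3, 3); (4, 0, 0))


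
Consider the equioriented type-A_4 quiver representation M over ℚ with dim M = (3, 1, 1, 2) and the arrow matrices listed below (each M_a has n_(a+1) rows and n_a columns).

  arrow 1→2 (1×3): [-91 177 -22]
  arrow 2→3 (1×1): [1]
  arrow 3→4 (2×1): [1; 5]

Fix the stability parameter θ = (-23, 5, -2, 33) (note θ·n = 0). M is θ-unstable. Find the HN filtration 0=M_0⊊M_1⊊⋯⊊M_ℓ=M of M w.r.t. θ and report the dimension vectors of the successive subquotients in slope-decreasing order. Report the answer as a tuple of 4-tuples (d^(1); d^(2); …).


Via rank(M_{q-1}∘⋯∘M_p): M ≅ I[1,1]^2, I[1,4], I[4,4].
μ_θ-semistable layers: μ^(1)=33; μ^(2)=3/2; μ^(3)=-23

((0, 0, 0, 2); (0, 1, 1, 0); (3, 0, 0, 0))


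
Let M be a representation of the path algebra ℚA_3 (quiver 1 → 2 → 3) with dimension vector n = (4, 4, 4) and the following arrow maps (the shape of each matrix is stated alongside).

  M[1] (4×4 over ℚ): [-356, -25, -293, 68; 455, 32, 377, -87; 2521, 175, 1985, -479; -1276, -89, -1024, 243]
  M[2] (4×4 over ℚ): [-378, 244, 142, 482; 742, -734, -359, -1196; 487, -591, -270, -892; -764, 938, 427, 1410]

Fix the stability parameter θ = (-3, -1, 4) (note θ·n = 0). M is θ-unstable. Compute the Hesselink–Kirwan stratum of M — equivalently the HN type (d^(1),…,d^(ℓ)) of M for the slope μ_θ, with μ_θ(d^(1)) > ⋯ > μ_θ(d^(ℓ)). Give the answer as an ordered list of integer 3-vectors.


Interval decomposition of M: I[1,2], I[1,3]^3, I[3,3].
HN type (ℓ=3): μ^(1)=4; μ^(2)=-1; μ^(3)=-3

((0, 0, 4); (0, 4, 0); (4, 0, 0))


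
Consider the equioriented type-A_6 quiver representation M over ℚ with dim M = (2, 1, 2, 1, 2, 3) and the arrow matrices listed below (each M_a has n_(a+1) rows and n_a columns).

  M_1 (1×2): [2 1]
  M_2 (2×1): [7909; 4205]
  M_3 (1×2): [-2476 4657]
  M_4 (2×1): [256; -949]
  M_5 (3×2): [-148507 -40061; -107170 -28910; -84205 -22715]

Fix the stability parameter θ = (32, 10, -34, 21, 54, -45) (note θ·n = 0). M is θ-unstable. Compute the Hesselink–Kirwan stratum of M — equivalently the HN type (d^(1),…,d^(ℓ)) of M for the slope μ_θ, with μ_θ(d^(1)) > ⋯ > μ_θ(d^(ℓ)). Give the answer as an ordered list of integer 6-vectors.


Interval decomposition of M: I[1,1], I[1,6], I[3,3], I[5,5], I[6,6]^2.
HN type (ℓ=6): μ^(1)=54; μ^(2)=32; μ^(3)=10; μ^(4)=8/3; μ^(5)=-34; μ^(6)=-45

((0, 0, 0, 0, 1, 0); (1, 0, 0, 0, 0, 0); (0, 0, 0, 1, 1, 1); (1, 1, 1, 0, 0, 0); (0, 0, 1, 0, 0, 0); (0, 0, 0, 0, 0, 2))


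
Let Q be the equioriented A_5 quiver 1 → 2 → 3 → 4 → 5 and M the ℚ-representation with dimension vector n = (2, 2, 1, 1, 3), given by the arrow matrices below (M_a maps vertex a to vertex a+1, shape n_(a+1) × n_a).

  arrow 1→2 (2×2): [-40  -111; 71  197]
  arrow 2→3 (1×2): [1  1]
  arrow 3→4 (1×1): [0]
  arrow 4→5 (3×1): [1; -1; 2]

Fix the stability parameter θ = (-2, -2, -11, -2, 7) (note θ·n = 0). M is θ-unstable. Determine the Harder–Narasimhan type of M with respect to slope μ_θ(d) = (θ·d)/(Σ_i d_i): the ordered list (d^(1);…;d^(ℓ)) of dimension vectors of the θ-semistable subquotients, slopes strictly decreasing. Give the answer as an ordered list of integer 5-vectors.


Via rank(M_{q-1}∘⋯∘M_p): M ≅ I[1,2], I[1,3], I[4,5], I[5,5]^2.
μ_θ-semistable layers: μ^(1)=7; μ^(2)=-2; μ^(3)=-5

((0, 0, 0, 0, 3); (1, 1, 0, 1, 0); (1, 1, 1, 0, 0))


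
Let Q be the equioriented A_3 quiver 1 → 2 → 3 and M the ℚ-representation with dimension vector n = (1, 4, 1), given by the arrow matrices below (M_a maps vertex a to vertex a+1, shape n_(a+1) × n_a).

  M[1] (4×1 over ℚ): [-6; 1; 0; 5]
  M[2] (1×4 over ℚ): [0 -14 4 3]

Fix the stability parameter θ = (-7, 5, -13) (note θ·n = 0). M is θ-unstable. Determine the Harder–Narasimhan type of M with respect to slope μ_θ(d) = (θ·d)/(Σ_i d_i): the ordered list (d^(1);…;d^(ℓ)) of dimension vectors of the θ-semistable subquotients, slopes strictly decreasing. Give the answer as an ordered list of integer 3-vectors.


Via rank(M_{q-1}∘⋯∘M_p): M ≅ I[1,3], I[2,2]^3.
μ_θ-semistable layers: μ^(1)=5; μ^(2)=-4; μ^(3)=-7

((0, 3, 0); (0, 1, 1); (1, 0, 0))


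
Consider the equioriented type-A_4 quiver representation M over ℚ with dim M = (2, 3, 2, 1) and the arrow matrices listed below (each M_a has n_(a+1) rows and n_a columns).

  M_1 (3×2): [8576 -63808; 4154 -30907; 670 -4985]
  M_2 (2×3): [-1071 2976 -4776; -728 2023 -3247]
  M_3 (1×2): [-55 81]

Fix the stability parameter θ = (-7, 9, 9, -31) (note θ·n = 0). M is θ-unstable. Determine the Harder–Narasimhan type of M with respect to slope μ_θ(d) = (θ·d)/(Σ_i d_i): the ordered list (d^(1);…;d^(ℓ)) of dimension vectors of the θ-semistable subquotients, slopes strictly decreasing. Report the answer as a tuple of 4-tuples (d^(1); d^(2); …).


Via rank(M_{q-1}∘⋯∘M_p): M ≅ I[1,1], I[1,4], I[2,2], I[2,3].
μ_θ-semistable layers: μ^(1)=9; μ^(2)=-13/3; μ^(3)=-7

((0, 2, 1, 0); (0, 1, 1, 1); (2, 0, 0, 0))


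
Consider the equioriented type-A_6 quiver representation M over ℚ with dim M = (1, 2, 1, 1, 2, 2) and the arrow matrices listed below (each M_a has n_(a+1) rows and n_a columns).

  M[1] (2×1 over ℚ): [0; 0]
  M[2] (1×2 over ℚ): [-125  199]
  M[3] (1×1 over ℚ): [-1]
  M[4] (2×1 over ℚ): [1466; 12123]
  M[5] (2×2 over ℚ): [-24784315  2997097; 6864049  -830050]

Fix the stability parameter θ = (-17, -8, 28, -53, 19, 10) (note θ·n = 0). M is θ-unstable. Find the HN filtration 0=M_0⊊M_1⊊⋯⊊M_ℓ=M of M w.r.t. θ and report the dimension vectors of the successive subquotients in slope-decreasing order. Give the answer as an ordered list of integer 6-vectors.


Interval decomposition of M: I[1,1], I[2,2], I[2,6], I[5,6].
HN type (ℓ=4): μ^(1)=29/2; μ^(2)=-8; μ^(3)=-11; μ^(4)=-17

((0, 0, 0, 0, 2, 2); (0, 1, 0, 0, 0, 0); (0, 1, 1, 1, 0, 0); (1, 0, 0, 0, 0, 0))


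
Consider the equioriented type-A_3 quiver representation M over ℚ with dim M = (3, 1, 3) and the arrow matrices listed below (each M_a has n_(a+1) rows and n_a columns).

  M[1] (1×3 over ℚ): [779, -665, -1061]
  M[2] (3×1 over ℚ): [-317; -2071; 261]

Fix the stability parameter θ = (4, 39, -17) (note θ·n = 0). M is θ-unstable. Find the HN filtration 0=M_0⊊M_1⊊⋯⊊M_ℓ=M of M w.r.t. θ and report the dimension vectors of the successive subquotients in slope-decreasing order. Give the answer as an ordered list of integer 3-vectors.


Barcode: M ≅ I[1,1]^2, I[1,3], I[3,3]^2. HN layers by μ_θ (3 steps, strictly decreasing):
  μ^(1)=11; μ^(2)=4; μ^(3)=-17

((0, 1, 1); (3, 0, 0); (0, 0, 2))


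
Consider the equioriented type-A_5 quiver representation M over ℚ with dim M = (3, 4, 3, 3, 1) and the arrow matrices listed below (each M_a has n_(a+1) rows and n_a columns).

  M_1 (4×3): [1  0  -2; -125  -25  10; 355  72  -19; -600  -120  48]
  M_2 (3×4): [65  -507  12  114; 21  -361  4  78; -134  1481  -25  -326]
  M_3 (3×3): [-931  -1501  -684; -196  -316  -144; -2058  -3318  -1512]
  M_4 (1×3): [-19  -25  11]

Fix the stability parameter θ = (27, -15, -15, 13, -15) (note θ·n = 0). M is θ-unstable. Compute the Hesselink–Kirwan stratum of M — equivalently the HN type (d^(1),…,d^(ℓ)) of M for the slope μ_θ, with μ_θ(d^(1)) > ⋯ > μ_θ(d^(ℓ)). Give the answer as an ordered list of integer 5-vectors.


Barcode: M ≅ I[1,3]^2, I[1,5], I[2,2], I[4,4]^2. HN layers by μ_θ (3 steps, strictly decreasing):
  μ^(1)=13; μ^(2)=-1; μ^(3)=-15

((0, 0, 0, 2, 0); (3, 3, 3, 1, 1); (0, 1, 0, 0, 0))


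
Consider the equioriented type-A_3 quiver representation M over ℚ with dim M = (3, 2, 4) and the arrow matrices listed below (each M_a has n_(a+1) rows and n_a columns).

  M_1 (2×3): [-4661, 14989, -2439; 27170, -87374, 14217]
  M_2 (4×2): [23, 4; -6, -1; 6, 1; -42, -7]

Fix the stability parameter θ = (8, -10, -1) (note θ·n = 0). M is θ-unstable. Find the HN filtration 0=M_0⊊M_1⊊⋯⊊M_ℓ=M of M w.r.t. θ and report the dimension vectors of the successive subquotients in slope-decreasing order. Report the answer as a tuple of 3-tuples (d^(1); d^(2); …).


Interval decomposition of M: I[1,1], I[1,3]^2, I[3,3]^2.
HN type (ℓ=2): μ^(1)=8; μ^(2)=-1

((1, 0, 0); (2, 2, 4))


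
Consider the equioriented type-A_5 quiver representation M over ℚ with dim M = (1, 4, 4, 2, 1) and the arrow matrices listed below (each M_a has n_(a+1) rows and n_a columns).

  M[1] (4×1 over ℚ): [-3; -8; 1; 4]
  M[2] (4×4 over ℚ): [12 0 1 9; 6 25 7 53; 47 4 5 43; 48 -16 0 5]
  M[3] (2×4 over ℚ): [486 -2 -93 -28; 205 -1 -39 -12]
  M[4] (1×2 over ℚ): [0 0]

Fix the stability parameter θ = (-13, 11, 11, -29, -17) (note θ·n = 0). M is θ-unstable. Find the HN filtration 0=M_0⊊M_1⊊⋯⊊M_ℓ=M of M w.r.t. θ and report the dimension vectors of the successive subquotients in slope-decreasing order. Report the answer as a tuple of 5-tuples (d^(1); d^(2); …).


Via rank(M_{q-1}∘⋯∘M_p): M ≅ I[1,3], I[2,3], I[2,4]^2, I[5,5].
μ_θ-semistable layers: μ^(1)=11; μ^(2)=-7/3; μ^(3)=-13; μ^(4)=-17

((0, 2, 2, 0, 0); (0, 2, 2, 2, 0); (1, 0, 0, 0, 0); (0, 0, 0, 0, 1))


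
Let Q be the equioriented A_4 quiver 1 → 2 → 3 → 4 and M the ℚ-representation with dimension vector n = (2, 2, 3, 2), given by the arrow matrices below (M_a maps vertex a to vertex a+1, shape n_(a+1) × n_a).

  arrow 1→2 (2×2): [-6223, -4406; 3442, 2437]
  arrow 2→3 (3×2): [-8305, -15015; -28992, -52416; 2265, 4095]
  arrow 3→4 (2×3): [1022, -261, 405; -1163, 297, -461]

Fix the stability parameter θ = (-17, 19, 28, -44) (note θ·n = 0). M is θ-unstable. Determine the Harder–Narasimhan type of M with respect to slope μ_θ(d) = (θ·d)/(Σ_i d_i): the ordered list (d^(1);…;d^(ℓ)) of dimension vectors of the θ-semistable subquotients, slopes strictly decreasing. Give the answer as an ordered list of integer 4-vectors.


Barcode: M ≅ I[1,2], I[1,4], I[3,3], I[3,4]. HN layers by μ_θ (5 steps, strictly decreasing):
  μ^(1)=28; μ^(2)=19; μ^(3)=1; μ^(4)=-8; μ^(5)=-17

((0, 0, 1, 0); (0, 1, 0, 0); (0, 1, 1, 1); (0, 0, 1, 1); (2, 0, 0, 0))


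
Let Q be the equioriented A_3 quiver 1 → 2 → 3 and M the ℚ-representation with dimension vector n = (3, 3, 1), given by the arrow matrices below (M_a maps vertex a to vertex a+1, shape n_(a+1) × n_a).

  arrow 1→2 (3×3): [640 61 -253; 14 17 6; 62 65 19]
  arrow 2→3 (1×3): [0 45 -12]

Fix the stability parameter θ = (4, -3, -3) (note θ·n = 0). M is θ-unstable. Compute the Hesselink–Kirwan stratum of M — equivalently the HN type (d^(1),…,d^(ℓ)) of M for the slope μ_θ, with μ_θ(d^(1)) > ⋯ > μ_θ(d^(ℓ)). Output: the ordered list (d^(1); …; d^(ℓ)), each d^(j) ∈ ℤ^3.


Interval decomposition of M: I[1,2]^2, I[1,3].
HN type (ℓ=2): μ^(1)=1/2; μ^(2)=-2/3

((2, 2, 0); (1, 1, 1))


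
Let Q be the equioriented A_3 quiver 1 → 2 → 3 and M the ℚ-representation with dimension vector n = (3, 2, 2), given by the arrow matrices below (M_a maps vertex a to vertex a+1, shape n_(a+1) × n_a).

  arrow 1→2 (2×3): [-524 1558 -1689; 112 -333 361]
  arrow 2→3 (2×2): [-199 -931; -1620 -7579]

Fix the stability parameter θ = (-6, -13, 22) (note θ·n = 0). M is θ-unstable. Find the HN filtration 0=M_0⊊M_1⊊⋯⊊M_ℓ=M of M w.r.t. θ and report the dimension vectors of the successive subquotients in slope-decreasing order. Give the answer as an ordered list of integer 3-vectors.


Interval decomposition of M: I[1,1], I[1,3]^2.
HN type (ℓ=3): μ^(1)=22; μ^(2)=-6; μ^(3)=-19/2

((0, 0, 2); (1, 0, 0); (2, 2, 0))


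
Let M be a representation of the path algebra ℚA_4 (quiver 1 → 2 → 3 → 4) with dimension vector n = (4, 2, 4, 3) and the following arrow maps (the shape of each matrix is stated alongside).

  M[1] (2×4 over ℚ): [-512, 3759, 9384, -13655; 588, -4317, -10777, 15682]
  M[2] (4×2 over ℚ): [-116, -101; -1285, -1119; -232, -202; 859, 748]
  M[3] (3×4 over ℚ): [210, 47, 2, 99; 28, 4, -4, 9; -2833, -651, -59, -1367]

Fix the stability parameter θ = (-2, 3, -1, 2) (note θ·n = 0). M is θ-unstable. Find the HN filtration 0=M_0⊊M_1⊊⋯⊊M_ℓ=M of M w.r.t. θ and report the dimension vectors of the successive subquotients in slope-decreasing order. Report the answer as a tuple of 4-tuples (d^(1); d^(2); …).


Barcode: M ≅ I[1,1]^2, I[1,4]^2, I[3,3], I[3,4]. HN layers by μ_θ (4 steps, strictly decreasing):
  μ^(1)=2; μ^(2)=1; μ^(3)=-1; μ^(4)=-2

((0, 0, 0, 3); (0, 2, 2, 0); (0, 0, 2, 0); (4, 0, 0, 0))


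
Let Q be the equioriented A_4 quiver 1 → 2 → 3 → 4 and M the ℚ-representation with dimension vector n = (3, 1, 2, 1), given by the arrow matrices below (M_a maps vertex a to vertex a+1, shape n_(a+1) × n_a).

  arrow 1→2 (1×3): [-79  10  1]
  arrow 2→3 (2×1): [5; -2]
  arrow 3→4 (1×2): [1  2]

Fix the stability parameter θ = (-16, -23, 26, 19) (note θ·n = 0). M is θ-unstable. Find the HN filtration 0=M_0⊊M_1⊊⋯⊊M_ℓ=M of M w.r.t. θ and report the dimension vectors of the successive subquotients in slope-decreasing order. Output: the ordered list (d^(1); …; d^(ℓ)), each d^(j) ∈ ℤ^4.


Interval decomposition of M: I[1,1]^2, I[1,4], I[3,3].
HN type (ℓ=4): μ^(1)=26; μ^(2)=45/2; μ^(3)=-16; μ^(4)=-39/2

((0, 0, 1, 0); (0, 0, 1, 1); (2, 0, 0, 0); (1, 1, 0, 0))


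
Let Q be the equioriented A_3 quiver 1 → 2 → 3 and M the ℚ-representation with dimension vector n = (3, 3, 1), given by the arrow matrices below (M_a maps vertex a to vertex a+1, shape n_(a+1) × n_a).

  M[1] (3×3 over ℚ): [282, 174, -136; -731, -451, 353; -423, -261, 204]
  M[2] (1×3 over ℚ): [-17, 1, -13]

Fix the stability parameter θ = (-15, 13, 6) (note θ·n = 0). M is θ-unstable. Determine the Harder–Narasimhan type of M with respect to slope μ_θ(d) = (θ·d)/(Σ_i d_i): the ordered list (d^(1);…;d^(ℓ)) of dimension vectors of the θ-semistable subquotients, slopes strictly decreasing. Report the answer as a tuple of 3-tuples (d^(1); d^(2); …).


Interval decomposition of M: I[1,1], I[1,2], I[1,3], I[2,2].
HN type (ℓ=3): μ^(1)=13; μ^(2)=19/2; μ^(3)=-15

((0, 2, 0); (0, 1, 1); (3, 0, 0))


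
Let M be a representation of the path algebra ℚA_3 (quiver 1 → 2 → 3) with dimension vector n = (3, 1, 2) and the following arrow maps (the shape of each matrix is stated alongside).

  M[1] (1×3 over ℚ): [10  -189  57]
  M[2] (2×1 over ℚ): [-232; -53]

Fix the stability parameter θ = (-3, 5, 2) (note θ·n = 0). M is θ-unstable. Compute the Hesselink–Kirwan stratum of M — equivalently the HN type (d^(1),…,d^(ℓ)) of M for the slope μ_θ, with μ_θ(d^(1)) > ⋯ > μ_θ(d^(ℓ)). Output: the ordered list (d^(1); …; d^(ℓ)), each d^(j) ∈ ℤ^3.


Interval decomposition of M: I[1,1]^2, I[1,3], I[3,3].
HN type (ℓ=3): μ^(1)=7/2; μ^(2)=2; μ^(3)=-3

((0, 1, 1); (0, 0, 1); (3, 0, 0))


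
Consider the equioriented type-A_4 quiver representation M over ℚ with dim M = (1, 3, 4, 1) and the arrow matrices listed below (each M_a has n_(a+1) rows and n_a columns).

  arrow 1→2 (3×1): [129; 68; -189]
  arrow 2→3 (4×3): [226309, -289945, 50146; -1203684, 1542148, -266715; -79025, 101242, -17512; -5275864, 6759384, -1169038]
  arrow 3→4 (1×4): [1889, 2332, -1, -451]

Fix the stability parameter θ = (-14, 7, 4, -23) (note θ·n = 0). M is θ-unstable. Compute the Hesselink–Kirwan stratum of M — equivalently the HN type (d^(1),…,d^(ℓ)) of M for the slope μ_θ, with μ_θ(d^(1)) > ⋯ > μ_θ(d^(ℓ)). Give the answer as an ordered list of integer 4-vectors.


Via rank(M_{q-1}∘⋯∘M_p): M ≅ I[1,4], I[2,3]^2, I[3,3].
μ_θ-semistable layers: μ^(1)=11/2; μ^(2)=4; μ^(3)=-4; μ^(4)=-14

((0, 2, 2, 0); (0, 0, 1, 0); (0, 1, 1, 1); (1, 0, 0, 0))


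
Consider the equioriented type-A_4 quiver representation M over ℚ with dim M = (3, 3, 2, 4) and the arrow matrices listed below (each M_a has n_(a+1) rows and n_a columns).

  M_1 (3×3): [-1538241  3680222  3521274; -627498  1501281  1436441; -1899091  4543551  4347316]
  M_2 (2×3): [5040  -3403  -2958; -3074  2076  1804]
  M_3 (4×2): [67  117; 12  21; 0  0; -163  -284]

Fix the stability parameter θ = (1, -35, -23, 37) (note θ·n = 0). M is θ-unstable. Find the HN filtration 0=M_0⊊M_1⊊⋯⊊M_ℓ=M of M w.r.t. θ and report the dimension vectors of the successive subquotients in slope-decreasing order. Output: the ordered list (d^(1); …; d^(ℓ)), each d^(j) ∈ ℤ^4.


Via rank(M_{q-1}∘⋯∘M_p): M ≅ I[1,2], I[1,4]^2, I[4,4]^2.
μ_θ-semistable layers: μ^(1)=37; μ^(2)=-17; μ^(3)=-19

((0, 0, 0, 4); (1, 1, 0, 0); (2, 2, 2, 0))


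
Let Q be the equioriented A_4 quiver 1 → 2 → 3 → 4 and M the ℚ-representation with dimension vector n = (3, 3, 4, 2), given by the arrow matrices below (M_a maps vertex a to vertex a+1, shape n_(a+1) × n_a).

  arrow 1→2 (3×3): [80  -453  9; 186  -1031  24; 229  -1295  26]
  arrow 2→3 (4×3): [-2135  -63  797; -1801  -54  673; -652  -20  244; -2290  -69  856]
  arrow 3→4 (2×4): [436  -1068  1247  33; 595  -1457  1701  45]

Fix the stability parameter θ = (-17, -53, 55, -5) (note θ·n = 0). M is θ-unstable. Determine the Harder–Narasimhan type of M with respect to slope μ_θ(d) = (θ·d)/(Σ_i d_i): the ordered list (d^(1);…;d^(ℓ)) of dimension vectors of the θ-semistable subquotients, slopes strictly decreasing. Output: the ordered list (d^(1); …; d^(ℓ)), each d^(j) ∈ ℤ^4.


Barcode: M ≅ I[1,2], I[1,4]^2, I[3,3]^2. HN layers by μ_θ (3 steps, strictly decreasing):
  μ^(1)=55; μ^(2)=25; μ^(3)=-35

((0, 0, 2, 0); (0, 0, 2, 2); (3, 3, 0, 0))


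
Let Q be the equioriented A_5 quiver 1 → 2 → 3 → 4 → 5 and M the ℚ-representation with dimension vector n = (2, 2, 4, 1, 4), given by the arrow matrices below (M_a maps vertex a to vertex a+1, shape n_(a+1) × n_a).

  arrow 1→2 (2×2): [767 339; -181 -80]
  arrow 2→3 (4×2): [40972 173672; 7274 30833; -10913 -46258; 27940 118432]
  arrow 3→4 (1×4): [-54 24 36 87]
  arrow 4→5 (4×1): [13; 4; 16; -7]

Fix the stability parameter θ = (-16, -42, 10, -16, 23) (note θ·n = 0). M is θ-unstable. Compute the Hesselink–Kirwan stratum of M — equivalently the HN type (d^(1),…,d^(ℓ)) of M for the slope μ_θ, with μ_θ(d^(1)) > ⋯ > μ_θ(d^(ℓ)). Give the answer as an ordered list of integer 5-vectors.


Interval decomposition of M: I[1,3]^2, I[3,3], I[3,5], I[5,5]^3.
HN type (ℓ=4): μ^(1)=23; μ^(2)=10; μ^(3)=-3; μ^(4)=-29

((0, 0, 0, 0, 4); (0, 0, 3, 0, 0); (0, 0, 1, 1, 0); (2, 2, 0, 0, 0))


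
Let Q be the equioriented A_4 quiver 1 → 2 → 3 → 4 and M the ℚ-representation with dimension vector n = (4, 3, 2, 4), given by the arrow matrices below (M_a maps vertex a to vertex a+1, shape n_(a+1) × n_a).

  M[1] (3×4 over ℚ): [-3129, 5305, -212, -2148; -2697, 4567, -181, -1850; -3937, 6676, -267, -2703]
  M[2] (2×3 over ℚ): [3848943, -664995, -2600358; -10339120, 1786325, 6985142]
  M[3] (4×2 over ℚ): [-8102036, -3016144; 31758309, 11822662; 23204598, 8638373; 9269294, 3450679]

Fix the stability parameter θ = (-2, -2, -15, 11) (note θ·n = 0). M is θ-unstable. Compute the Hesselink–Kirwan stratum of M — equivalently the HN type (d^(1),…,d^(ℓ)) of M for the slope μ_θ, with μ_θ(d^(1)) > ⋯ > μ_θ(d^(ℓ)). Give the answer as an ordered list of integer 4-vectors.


Barcode: M ≅ I[1,1], I[1,2], I[1,4]^2, I[4,4]^2. HN layers by μ_θ (3 steps, strictly decreasing):
  μ^(1)=11; μ^(2)=-2; μ^(3)=-19/3

((0, 0, 0, 4); (2, 1, 0, 0); (2, 2, 2, 0))


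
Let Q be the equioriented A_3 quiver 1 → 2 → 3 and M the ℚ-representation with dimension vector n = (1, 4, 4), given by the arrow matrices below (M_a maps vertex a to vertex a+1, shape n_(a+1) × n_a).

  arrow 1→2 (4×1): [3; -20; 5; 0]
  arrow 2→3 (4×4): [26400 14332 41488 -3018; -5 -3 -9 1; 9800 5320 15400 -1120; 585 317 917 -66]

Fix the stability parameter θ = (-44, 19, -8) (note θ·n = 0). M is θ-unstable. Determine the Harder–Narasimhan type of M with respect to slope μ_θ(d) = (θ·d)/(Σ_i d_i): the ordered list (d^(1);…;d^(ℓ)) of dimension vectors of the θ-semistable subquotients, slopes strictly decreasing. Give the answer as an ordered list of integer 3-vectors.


Barcode: M ≅ I[1,2], I[2,2], I[2,3]^2, I[3,3]^2. HN layers by μ_θ (4 steps, strictly decreasing):
  μ^(1)=19; μ^(2)=11/2; μ^(3)=-8; μ^(4)=-44

((0, 2, 0); (0, 2, 2); (0, 0, 2); (1, 0, 0))


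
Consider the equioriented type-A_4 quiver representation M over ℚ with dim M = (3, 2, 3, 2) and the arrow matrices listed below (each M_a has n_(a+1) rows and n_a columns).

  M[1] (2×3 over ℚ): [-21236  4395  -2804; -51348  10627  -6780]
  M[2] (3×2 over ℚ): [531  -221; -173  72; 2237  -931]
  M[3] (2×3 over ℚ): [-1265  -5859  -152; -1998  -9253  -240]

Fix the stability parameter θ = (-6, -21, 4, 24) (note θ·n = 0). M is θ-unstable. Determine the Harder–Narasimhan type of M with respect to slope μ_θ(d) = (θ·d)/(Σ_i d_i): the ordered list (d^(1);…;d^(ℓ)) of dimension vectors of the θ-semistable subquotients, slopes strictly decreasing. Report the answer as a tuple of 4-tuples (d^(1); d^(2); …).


Via rank(M_{q-1}∘⋯∘M_p): M ≅ I[1,1], I[1,4]^2, I[3,3].
μ_θ-semistable layers: μ^(1)=24; μ^(2)=4; μ^(3)=-6; μ^(4)=-27/2

((0, 0, 0, 2); (0, 0, 3, 0); (1, 0, 0, 0); (2, 2, 0, 0))


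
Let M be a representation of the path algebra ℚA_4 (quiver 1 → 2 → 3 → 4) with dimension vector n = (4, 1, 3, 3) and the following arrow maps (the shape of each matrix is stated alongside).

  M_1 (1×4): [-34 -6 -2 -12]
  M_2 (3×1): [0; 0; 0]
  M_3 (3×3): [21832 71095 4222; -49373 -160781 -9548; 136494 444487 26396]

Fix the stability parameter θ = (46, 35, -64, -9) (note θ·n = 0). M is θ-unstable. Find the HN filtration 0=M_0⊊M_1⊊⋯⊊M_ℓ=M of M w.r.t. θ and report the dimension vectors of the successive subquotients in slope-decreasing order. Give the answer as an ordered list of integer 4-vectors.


Via rank(M_{q-1}∘⋯∘M_p): M ≅ I[1,1]^3, I[1,2], I[3,4]^3.
μ_θ-semistable layers: μ^(1)=46; μ^(2)=81/2; μ^(3)=-9; μ^(4)=-64

((3, 0, 0, 0); (1, 1, 0, 0); (0, 0, 0, 3); (0, 0, 3, 0))


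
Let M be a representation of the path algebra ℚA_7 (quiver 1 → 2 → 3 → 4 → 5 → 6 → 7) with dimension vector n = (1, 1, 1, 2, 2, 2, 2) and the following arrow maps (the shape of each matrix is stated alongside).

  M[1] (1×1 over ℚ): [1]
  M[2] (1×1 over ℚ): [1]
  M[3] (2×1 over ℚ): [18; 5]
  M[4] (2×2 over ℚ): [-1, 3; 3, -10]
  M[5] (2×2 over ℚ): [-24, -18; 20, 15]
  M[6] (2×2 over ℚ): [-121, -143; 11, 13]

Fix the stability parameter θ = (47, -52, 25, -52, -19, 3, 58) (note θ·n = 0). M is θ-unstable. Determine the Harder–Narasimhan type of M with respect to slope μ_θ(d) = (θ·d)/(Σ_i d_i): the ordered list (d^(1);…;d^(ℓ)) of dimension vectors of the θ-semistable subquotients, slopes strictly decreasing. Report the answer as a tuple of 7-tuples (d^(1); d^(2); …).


Barcode: M ≅ I[1,5], I[4,7], I[6,6], I[7,7]. HN layers by μ_θ (5 steps, strictly decreasing):
  μ^(1)=58; μ^(2)=3; μ^(3)=-51/5; μ^(4)=-19; μ^(5)=-52

((0, 0, 0, 0, 0, 0, 2); (0, 0, 0, 0, 0, 2, 0); (1, 1, 1, 1, 1, 0, 0); (0, 0, 0, 0, 1, 0, 0); (0, 0, 0, 1, 0, 0, 0))


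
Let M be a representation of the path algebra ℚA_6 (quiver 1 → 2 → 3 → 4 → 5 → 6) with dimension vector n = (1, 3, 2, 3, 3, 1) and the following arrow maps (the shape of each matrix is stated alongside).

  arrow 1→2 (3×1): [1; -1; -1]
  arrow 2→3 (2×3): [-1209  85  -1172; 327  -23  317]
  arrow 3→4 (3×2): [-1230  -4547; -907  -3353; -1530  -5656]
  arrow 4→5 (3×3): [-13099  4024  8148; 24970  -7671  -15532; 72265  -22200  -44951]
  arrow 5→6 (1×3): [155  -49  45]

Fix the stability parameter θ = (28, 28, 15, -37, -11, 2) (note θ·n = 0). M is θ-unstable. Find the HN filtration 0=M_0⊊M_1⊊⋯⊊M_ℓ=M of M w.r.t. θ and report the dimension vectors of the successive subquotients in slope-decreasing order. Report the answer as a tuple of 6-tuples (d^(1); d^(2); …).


Barcode: M ≅ I[1,6], I[2,2], I[2,5], I[4,5]. HN layers by μ_θ (5 steps, strictly decreasing):
  μ^(1)=28; μ^(2)=25/6; μ^(3)=-5/4; μ^(4)=-11; μ^(5)=-37

((0, 1, 0, 0, 0, 0); (1, 1, 1, 1, 1, 1); (0, 1, 1, 1, 1, 0); (0, 0, 0, 0, 1, 0); (0, 0, 0, 1, 0, 0))


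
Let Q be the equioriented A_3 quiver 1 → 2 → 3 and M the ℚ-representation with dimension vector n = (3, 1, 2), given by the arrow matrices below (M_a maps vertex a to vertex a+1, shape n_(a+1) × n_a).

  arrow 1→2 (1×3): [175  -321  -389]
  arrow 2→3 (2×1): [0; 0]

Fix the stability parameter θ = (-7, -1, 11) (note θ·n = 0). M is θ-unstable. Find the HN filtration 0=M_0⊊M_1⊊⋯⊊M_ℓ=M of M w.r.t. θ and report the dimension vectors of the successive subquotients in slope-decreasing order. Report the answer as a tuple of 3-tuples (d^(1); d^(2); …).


Via rank(M_{q-1}∘⋯∘M_p): M ≅ I[1,1]^2, I[1,2], I[3,3]^2.
μ_θ-semistable layers: μ^(1)=11; μ^(2)=-1; μ^(3)=-7

((0, 0, 2); (0, 1, 0); (3, 0, 0))
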